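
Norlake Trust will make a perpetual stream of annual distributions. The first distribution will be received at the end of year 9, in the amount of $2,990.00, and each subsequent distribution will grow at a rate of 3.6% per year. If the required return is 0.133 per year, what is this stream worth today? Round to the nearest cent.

Value at end of year 8: C₁ / (r − g) = $2,990.00 / (0.133 − 0.036) = $30,824.7423
Discount to today: PV = $30,824.7423 / (1 + 0.133)^8 = $30,824.7423 / 2.715434 = $11,351.68

$11351.68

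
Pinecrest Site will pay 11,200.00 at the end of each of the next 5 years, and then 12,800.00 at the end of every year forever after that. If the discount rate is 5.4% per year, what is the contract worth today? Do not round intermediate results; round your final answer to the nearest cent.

230185.80

PV of 5-year annuity: 11,200.00 × [1 − (1+0.054)^−5] / 0.054 = 47958.62454
Perpetuity value at year 5: 12,800.00 / 0.054 = 237037.03704
PV of perpetuity: 237037.03704 / (1+0.054)^5 = 182227.18042
Total PV = 47958.62454 + 182227.18042 = 230185.80496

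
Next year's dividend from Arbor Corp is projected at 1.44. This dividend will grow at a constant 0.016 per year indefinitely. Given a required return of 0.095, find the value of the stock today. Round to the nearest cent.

18.23

Growing perpetuity: P = D₁ / (r − g) = 1.4400 / (0.095 − 0.016) = 18.23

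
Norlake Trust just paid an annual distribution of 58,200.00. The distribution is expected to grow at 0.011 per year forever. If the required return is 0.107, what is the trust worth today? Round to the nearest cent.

612918.75

D₁ = D₀ × (1 + g) = 58,200.00 × 1.011 = 58,840.2000
Growing perpetuity: P = D₁ / (r − g) = 58,840.2000 / (0.107 − 0.011) = 612,918.75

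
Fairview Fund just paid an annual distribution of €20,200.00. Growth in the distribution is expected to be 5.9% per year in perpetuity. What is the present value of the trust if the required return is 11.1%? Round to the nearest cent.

€411380.77

D₁ = D₀ × (1 + g) = €20,200.00 × 1.059 = €21,391.8000
Growing perpetuity: P = D₁ / (r − g) = €21,391.8000 / (0.111 − 0.059) = €411,380.77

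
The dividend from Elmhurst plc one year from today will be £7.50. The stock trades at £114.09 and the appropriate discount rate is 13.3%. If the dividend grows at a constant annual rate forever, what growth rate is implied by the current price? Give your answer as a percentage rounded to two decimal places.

6.73%

P = D₁/(r−g) ⇒ g = r − D₁/P = 0.133 − £7.50/£114.09 = 0.067262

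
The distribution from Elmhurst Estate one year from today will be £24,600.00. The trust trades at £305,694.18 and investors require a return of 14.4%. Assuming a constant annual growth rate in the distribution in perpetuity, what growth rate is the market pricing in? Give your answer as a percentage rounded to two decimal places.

6.35%

P = D₁/(r−g) ⇒ g = r − D₁/P = 0.144 − £24,600.00/£305,694.18 = 0.063527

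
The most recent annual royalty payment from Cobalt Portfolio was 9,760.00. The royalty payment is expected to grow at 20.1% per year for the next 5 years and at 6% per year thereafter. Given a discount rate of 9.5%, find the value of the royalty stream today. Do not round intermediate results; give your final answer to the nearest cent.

D_1 = 11721.76000
D_2 = 14077.83376
D_3 = 16907.47835
D_4 = 20305.88149
D_5 = 24387.36367
Terminal value at year 5: TV = D_5×(1+g_2)/(r−g_2) = 25850.60549/0.035 = 738588.72839
P_0 = D_1/(1+r)^1 + D_2/(1+r)^2 + D_3/(1+r)^3 + D_4/(1+r)^4 + D_5/(1+r)^5 + TV/(1+r)^5
    = 10704.80365 + 11741.06775 + 12877.64600 + 14124.24917 + 15491.52809 + 469171.99354 = 534111.28821

534111.29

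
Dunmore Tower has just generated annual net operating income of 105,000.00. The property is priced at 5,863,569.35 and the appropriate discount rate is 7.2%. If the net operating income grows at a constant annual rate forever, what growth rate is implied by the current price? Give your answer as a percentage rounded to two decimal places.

P = D₀(1+g)/(r−g) ⇒ P(r−g) = D₀(1+g) ⇒ g(P+D₀) = P·r − D₀
g = (P·r − D₀)/(P + D₀) = (5,863,569.35×0.072 − 105,000.00) / (5,863,569.35 + 105,000.00) = 0.053141

5.31%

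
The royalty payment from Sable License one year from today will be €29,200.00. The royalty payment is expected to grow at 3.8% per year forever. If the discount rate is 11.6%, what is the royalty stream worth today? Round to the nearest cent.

€374358.97

Growing perpetuity: P = D₁ / (r − g) = €29,200.0000 / (0.116 − 0.038) = €374,358.97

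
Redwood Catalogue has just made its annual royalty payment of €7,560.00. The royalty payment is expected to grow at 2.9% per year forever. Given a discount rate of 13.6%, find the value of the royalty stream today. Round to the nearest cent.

€72703.18

D₁ = D₀ × (1 + g) = €7,560.00 × 1.029 = €7,779.2400
Growing perpetuity: P = D₁ / (r − g) = €7,779.2400 / (0.136 − 0.029) = €72,703.18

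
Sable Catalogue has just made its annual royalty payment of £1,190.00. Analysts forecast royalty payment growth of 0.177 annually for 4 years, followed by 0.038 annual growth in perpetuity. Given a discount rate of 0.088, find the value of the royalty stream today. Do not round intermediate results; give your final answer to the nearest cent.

D_1 = 1400.63000
D_2 = 1648.54151
D_3 = 1940.33336
D_4 = 2283.77236
Terminal value at year 4: TV = D_4×(1+g_2)/(r−g_2) = 2370.55571/0.05 = 47411.11422
P_0 = D_1/(1+r)^1 + D_2/(1+r)^2 + D_3/(1+r)^3 + D_4/(1+r)^4 + TV/(1+r)^4
    = 1287.34375 + 1392.65036 + 1506.57121 + 1629.81095 + 33834.87532 = 39651.25159

£39651.25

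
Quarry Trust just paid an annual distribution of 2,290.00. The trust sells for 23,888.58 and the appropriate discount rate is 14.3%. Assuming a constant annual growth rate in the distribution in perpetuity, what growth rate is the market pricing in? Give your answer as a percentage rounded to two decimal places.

P = D₀(1+g)/(r−g) ⇒ P(r−g) = D₀(1+g) ⇒ g(P+D₀) = P·r − D₀
g = (P·r − D₀)/(P + D₀) = (23,888.58×0.143 − 2,290.00) / (23,888.58 + 2,290.00) = 0.043015

4.30%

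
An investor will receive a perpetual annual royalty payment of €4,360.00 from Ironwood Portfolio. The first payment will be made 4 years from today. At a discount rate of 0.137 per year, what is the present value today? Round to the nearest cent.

€21651.33

Value at end of year 3: C / r = €4,360.00 / 0.137 = €31,824.8175
Discount to today: PV = €31,824.8175 / (1 + 0.137)^3 = €31,824.8175 / 1.469878 = €21,651.33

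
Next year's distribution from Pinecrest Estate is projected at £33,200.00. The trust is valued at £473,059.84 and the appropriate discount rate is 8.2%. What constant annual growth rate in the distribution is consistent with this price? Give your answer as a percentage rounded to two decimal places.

P = D₁/(r−g) ⇒ g = r − D₁/P = 0.082 − £33,200.00/£473,059.84 = 0.011819

1.18%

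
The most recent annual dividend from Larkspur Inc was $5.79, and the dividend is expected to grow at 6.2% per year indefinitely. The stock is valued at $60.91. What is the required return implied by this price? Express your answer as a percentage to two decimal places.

16.30%

D₁ = $5.79 × 1.062 = $6.1490
P = D₁/(r − g) ⇒ r = D₁/P + g = $6.1490/$60.91 + 0.062 = 0.100952 + 0.062 = 0.162952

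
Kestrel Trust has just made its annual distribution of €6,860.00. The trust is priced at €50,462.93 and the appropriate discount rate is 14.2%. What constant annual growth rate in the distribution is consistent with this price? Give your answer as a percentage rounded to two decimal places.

0.53%

P = D₀(1+g)/(r−g) ⇒ P(r−g) = D₀(1+g) ⇒ g(P+D₀) = P·r − D₀
g = (P·r − D₀)/(P + D₀) = (€50,462.93×0.142 − €6,860.00) / (€50,462.93 + €6,860.00) = 0.005334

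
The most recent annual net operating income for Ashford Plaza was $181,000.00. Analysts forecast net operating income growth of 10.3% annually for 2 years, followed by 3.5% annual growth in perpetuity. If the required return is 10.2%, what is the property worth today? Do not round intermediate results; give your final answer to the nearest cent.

D_1 = 199643.00000
D_2 = 220206.22900
Terminal value at year 2: TV = D_2×(1+g_2)/(r−g_2) = 227913.44702/0.067 = 3401693.23903
P_0 = D_1/(1+r)^1 + D_2/(1+r)^2 + TV/(1+r)^2
    = 181164.24682 + 181328.64269 + 2801121.56995 = 3163614.45946

$3163614.46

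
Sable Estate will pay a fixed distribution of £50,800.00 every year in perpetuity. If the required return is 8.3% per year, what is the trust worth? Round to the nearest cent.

Level perpetuity: PV = C / r = £50,800.00 / 0.083 = £612,048.19

£612048.19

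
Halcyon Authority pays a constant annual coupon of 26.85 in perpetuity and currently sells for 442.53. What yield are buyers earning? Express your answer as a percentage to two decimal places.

6.07%

P = C/r ⇒ r = C/P = 26.85/442.53 = 0.060674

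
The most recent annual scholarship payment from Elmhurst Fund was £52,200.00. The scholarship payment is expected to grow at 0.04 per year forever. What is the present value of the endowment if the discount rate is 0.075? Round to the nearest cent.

£1551085.71

D₁ = D₀ × (1 + g) = £52,200.00 × 1.04 = £54,288.0000
Growing perpetuity: P = D₁ / (r − g) = £54,288.0000 / (0.075 − 0.04) = £1,551,085.71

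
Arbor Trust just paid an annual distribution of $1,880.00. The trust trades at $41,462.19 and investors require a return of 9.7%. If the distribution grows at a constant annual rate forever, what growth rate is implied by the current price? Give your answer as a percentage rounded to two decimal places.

4.94%

P = D₀(1+g)/(r−g) ⇒ P(r−g) = D₀(1+g) ⇒ g(P+D₀) = P·r − D₀
g = (P·r − D₀)/(P + D₀) = ($41,462.19×0.097 − $1,880.00) / ($41,462.19 + $1,880.00) = 0.049417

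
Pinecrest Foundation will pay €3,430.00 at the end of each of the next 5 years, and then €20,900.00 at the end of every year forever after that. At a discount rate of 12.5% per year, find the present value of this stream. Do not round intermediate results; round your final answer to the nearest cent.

€104996.87

PV of 5-year annuity: €3,430.00 × [1 − (1+0.125)^−5] / 0.125 = 12212.74941
Perpetuity value at year 5: €20,900.00 / 0.125 = 167200.00000
PV of perpetuity: 167200.00000 / (1+0.125)^5 = 92784.12166
Total PV = 12212.74941 + 92784.12166 = 104996.87107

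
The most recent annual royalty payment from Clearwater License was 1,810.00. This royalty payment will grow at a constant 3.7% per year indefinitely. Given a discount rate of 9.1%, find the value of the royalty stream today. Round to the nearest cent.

D₁ = D₀ × (1 + g) = 1,810.00 × 1.037 = 1,876.9700
Growing perpetuity: P = D₁ / (r − g) = 1,876.9700 / (0.091 − 0.037) = 34,758.70

34758.70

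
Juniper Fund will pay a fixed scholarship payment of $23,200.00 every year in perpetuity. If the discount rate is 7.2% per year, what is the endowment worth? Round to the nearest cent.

Level perpetuity: PV = C / r = $23,200.00 / 0.072 = $322,222.22

$322222.22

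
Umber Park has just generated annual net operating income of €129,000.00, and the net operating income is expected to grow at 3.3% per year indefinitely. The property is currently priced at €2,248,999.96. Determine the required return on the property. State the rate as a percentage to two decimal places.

D₁ = €129,000.00 × 1.033 = €133,257.0000
P = D₁/(r − g) ⇒ r = D₁/P + g = €133,257.0000/€2,248,999.96 + 0.033 = 0.059252 + 0.033 = 0.092252

9.23%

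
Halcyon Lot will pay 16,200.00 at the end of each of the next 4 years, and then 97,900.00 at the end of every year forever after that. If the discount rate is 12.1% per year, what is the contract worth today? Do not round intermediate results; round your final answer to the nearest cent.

PV of 4-year annuity: 16,200.00 × [1 − (1+0.121)^−4] / 0.121 = 49101.60713
Perpetuity value at year 4: 97,900.00 / 0.121 = 809090.90909
PV of perpetuity: 809090.90909 / (1+0.121)^4 = 512359.59196
Total PV = 49101.60713 + 512359.59196 = 561461.19908

561461.20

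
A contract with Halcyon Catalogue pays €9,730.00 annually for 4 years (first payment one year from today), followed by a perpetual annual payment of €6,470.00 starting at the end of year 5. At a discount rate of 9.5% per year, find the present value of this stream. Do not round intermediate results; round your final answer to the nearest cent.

PV of 4-year annuity: €9,730.00 × [1 − (1+0.095)^−4] / 0.095 = 31179.60131
Perpetuity value at year 4: €6,470.00 / 0.095 = 68105.26316
PV of perpetuity: 68105.26316 / (1+0.095)^4 = 47372.27030
Total PV = 31179.60131 + 47372.27030 = 78551.87161

€78551.87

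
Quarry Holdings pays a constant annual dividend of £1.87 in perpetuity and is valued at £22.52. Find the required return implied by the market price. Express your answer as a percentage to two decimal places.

8.30%

P = C/r ⇒ r = C/P = £1.87/£22.52 = 0.083037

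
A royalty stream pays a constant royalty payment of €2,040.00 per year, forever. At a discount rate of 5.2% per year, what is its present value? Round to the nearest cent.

€39230.77

Level perpetuity: PV = C / r = €2,040.00 / 0.052 = €39,230.77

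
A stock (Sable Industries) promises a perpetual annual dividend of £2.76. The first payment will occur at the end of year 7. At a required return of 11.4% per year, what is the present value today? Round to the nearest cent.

£12.67

Value at end of year 6: C / r = £2.76 / 0.114 = £24.2105
Discount to today: PV = £24.2105 / (1 + 0.114)^6 = £24.2105 / 1.911222 = £12.67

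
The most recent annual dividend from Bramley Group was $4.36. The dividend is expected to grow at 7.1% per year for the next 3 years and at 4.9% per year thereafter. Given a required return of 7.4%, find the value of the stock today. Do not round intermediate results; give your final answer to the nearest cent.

D_1 = 4.66956
D_2 = 5.00110
D_3 = 5.35618
Terminal value at year 3: TV = D_3×(1+g_2)/(r−g_2) = 5.61863/0.025 = 224.74518
P_0 = D_1/(1+r)^1 + D_2/(1+r)^2 + D_3/(1+r)^3 + TV/(1+r)^3
    = 4.34782 + 4.33568 + 4.32357 + 181.41681 = 194.42388

$194.42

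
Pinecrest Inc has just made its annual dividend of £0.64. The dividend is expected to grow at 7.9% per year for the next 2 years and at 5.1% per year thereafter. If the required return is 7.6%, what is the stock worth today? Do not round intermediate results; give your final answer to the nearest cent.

D_1 = 0.69056
D_2 = 0.74511
Terminal value at year 2: TV = D_2×(1+g_2)/(r−g_2) = 0.78312/0.025 = 31.32460
P_0 = D_1/(1+r)^1 + D_2/(1+r)^2 + TV/(1+r)^2
    = 0.64178 + 0.64357 + 27.05584 = 28.34120

£28.34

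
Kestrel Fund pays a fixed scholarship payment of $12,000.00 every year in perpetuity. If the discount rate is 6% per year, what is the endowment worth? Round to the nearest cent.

$200000.00

Level perpetuity: PV = C / r = $12,000.00 / 0.06 = $200,000.00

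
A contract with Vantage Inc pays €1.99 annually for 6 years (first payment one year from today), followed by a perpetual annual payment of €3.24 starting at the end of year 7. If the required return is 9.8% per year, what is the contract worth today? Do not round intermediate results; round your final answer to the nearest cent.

€27.59

PV of 6-year annuity: €1.99 × [1 − (1+0.098)^−6] / 0.098 = 8.71800
Perpetuity value at year 6: €3.24 / 0.098 = 33.06122
PV of perpetuity: 33.06122 / (1+0.098)^6 = 18.86709
Total PV = 8.71800 + 18.86709 = 27.58509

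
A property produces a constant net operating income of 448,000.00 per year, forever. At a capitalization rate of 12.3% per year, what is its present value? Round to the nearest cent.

Level perpetuity: PV = C / r = 448,000.00 / 0.123 = 3,642,276.42

3642276.42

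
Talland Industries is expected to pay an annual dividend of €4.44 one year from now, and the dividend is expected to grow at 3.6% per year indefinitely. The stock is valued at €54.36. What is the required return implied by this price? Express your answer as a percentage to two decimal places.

P = D₁/(r − g) ⇒ r = D₁/P + g = €4.4400/€54.36 + 0.036 = 0.081678 + 0.036 = 0.117678

11.77%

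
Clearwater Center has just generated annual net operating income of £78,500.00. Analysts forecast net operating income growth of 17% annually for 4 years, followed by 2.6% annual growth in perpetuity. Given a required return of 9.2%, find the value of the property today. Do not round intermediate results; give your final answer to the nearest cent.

£1982369.47

D_1 = 91845.00000
D_2 = 107458.65000
D_3 = 125726.62050
D_4 = 147100.14599
Terminal value at year 4: TV = D_4×(1+g_2)/(r−g_2) = 150924.74978/0.066 = 2286738.63304
P_0 = D_1/(1+r)^1 + D_2/(1+r)^2 + D_3/(1+r)^3 + D_4/(1+r)^4 + TV/(1+r)^4
    = 84107.14286 + 90114.79592 + 96551.56706 + 103448.10756 + 1608147.85388 = 1982369.46727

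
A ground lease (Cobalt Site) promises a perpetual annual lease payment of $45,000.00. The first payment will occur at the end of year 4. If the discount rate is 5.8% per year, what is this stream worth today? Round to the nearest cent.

Value at end of year 3: C / r = $45,000.00 / 0.058 = $775,862.0690
Discount to today: PV = $775,862.0690 / (1 + 0.058)^3 = $775,862.0690 / 1.184287 = $655,130.04

$655130.04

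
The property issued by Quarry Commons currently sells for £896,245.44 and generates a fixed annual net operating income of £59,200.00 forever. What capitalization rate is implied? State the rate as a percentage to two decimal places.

P = C/r ⇒ r = C/P = £59,200.00/£896,245.44 = 0.066053

6.61%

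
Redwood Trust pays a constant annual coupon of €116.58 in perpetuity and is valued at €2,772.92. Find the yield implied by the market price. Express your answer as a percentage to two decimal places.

4.20%

P = C/r ⇒ r = C/P = €116.58/€2,772.92 = 0.042042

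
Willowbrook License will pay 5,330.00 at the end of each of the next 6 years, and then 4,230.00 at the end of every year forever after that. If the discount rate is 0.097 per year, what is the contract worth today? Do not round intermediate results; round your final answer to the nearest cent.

48441.45

PV of 6-year annuity: 5,330.00 × [1 − (1+0.097)^−6] / 0.097 = 23419.05339
Perpetuity value at year 6: 4,230.00 / 0.097 = 43608.24742
PV of perpetuity: 43608.24742 / (1+0.097)^6 = 25022.39455
Total PV = 23419.05339 + 25022.39455 = 48441.44793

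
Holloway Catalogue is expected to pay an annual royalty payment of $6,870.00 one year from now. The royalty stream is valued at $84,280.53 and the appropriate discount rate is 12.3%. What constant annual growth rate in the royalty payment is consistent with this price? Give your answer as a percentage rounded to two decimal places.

4.15%

P = D₁/(r−g) ⇒ g = r − D₁/P = 0.123 − $6,870.00/$84,280.53 = 0.041487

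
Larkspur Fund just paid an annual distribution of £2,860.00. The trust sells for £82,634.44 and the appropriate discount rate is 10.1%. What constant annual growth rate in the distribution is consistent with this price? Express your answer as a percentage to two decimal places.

6.42%

P = D₀(1+g)/(r−g) ⇒ P(r−g) = D₀(1+g) ⇒ g(P+D₀) = P·r − D₀
g = (P·r − D₀)/(P + D₀) = (£82,634.44×0.101 − £2,860.00) / (£82,634.44 + £2,860.00) = 0.064169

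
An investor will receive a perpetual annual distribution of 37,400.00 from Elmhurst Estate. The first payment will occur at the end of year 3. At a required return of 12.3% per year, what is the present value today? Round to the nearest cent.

Value at end of year 2: C / r = 37,400.00 / 0.123 = 304,065.0407
Discount to today: PV = 304,065.0407 / (1 + 0.123)^2 = 304,065.0407 / 1.261129 = 241,105.42

241105.42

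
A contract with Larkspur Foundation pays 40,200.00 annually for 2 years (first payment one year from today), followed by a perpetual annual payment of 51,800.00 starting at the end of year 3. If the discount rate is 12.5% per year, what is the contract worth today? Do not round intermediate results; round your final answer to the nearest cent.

394923.46

PV of 2-year annuity: 40,200.00 × [1 − (1+0.125)^−2] / 0.125 = 67496.29630
Perpetuity value at year 2: 51,800.00 / 0.125 = 414400.00000
PV of perpetuity: 414400.00000 / (1+0.125)^2 = 327427.16049
Total PV = 67496.29630 + 327427.16049 = 394923.45679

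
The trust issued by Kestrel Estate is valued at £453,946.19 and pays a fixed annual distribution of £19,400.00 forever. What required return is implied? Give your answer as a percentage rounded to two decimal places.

4.27%

P = C/r ⇒ r = C/P = £19,400.00/£453,946.19 = 0.042736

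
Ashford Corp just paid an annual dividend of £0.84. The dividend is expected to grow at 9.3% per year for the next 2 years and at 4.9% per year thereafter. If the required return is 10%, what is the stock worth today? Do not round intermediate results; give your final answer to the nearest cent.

D_1 = 0.91812
D_2 = 1.00351
Terminal value at year 2: TV = D_2×(1+g_2)/(r−g_2) = 1.05268/0.051 = 20.64072
P_0 = D_1/(1+r)^1 + D_2/(1+r)^2 + TV/(1+r)^2
    = 0.83465 + 0.82934 + 17.05845 = 18.72245

£18.72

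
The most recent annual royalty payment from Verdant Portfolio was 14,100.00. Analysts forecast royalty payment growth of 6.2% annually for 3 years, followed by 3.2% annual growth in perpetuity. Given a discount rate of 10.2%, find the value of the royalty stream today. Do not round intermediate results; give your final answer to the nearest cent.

D_1 = 14974.20000
D_2 = 15902.60040
D_3 = 16888.56162
Terminal value at year 3: TV = D_3×(1+g_2)/(r−g_2) = 17428.99560/0.07 = 248985.65138
P_0 = D_1/(1+r)^1 + D_2/(1+r)^2 + D_3/(1+r)^3 + TV/(1+r)^3
    = 13588.20327 + 13094.98355 + 12619.66654 + 186049.94099 = 225352.79435

225352.79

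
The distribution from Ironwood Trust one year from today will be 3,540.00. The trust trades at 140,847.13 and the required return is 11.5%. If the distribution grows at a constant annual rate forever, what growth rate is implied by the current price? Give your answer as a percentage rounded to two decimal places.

8.99%

P = D₁/(r−g) ⇒ g = r − D₁/P = 0.115 − 3,540.00/140,847.13 = 0.089866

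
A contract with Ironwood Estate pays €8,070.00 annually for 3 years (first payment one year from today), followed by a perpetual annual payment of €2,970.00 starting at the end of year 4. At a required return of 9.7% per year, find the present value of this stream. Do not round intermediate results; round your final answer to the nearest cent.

€43368.79

PV of 3-year annuity: €8,070.00 × [1 − (1+0.097)^−3] / 0.097 = 20175.36566
Perpetuity value at year 3: €2,970.00 / 0.097 = 30618.55670
PV of perpetuity: 30618.55670 / (1+0.097)^3 = 23193.42213
Total PV = 20175.36566 + 23193.42213 = 43368.78779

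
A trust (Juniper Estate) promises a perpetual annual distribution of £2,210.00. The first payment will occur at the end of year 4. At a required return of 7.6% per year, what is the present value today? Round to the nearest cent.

£23342.20

Value at end of year 3: C / r = £2,210.00 / 0.076 = £29,078.9474
Discount to today: PV = £29,078.9474 / (1 + 0.076)^3 = £29,078.9474 / 1.245767 = £23,342.20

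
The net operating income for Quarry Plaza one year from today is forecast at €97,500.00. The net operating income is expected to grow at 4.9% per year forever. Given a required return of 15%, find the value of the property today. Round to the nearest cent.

€965346.53

Growing perpetuity: P = D₁ / (r − g) = €97,500.0000 / (0.15 − 0.049) = €965,346.53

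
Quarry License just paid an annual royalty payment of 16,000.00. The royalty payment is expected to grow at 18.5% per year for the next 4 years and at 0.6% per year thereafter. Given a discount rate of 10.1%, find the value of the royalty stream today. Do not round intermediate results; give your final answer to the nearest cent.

D_1 = 18960.00000
D_2 = 22467.60000
D_3 = 26624.10600
D_4 = 31549.56561
Terminal value at year 4: TV = D_4×(1+g_2)/(r−g_2) = 31738.86300/0.095 = 334093.29478
P_0 = D_1/(1+r)^1 + D_2/(1+r)^2 + D_3/(1+r)^3 + D_4/(1+r)^4 + TV/(1+r)^4
    = 17220.70845 + 18534.54996 + 19948.63007 + 21470.59640 + 227362.31552 = 304536.80040

304536.80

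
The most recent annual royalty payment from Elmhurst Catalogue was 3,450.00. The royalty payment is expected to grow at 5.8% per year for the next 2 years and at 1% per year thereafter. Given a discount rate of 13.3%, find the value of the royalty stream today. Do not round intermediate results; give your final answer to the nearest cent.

D_1 = 3650.10000
D_2 = 3861.80580
Terminal value at year 2: TV = D_2×(1+g_2)/(r−g_2) = 3900.42386/0.123 = 31710.76307
P_0 = D_1/(1+r)^1 + D_2/(1+r)^2 + TV/(1+r)^2
    = 3221.62401 + 3008.36558 + 24702.83930 = 30932.82888

30932.83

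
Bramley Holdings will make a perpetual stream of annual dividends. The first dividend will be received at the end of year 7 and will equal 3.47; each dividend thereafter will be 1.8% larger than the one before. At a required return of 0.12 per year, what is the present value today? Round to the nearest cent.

Value at end of year 6: C₁ / (r − g) = 3.47 / (0.12 − 0.018) = 34.0196
Discount to today: PV = 34.0196 / (1 + 0.12)^6 = 34.0196 / 1.973823 = 17.24

17.24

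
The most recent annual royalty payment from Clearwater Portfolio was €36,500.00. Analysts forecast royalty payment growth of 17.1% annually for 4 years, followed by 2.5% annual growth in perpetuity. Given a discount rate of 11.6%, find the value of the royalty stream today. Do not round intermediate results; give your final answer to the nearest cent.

€663260.33

D_1 = 42741.50000
D_2 = 50050.29650
D_3 = 58608.89720
D_4 = 68631.01862
Terminal value at year 4: TV = D_4×(1+g_2)/(r−g_2) = 70346.79409/0.091 = 773041.69328
P_0 = D_1/(1+r)^1 + D_2/(1+r)^2 + D_3/(1+r)^3 + D_4/(1+r)^4 + TV/(1+r)^4
    = 38298.83513 + 40186.32252 + 42166.83125 + 44244.94569 + 498363.39925 = 663260.33383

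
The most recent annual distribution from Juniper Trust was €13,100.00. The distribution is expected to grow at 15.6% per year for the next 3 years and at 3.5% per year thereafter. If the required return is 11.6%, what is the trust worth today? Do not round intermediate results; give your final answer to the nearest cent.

D_1 = 15143.60000
D_2 = 17506.00160
D_3 = 20236.93785
Terminal value at year 3: TV = D_3×(1+g_2)/(r−g_2) = 20945.23067/0.081 = 258583.09474
P_0 = D_1/(1+r)^1 + D_2/(1+r)^2 + D_3/(1+r)^3 + TV/(1+r)^3
    = 13569.53405 + 14055.89728 + 14559.69288 + 186040.52012 = 228225.64433

€228225.64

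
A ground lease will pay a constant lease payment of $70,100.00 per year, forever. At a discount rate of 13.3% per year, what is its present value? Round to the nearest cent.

$527067.67

Level perpetuity: PV = C / r = $70,100.00 / 0.133 = $527,067.67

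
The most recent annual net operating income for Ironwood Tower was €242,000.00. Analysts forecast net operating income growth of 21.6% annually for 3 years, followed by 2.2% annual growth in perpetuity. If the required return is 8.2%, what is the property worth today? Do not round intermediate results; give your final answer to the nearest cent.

€6772180.89

D_1 = 294272.00000
D_2 = 357834.75200
D_3 = 435127.05843
Terminal value at year 3: TV = D_3×(1+g_2)/(r−g_2) = 444699.85372/0.06 = 7411664.22863
P_0 = D_1/(1+r)^1 + D_2/(1+r)^2 + D_3/(1+r)^3 + TV/(1+r)^3
    = 271970.42514 + 305652.52955 + 343505.98515 + 5851051.94698 = 6772180.88681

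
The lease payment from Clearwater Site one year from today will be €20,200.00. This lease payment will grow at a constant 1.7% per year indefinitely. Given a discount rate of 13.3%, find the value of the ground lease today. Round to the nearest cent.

€174137.93

Growing perpetuity: P = D₁ / (r − g) = €20,200.0000 / (0.133 − 0.017) = €174,137.93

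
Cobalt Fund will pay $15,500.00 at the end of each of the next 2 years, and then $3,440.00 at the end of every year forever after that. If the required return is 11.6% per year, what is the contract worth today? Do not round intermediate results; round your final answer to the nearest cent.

$50144.82

PV of 2-year annuity: $15,500.00 × [1 − (1+0.116)^−2] / 0.116 = 26334.12983
Perpetuity value at year 2: $3,440.00 / 0.116 = 29655.17241
PV of perpetuity: 29655.17241 / (1+0.116)^2 = 23810.69457
Total PV = 26334.12983 + 23810.69457 = 50144.82440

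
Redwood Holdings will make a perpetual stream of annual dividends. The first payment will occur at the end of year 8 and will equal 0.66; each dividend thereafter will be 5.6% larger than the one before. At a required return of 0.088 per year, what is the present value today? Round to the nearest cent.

Value at end of year 7: C₁ / (r − g) = 0.66 / (0.088 − 0.056) = 20.6250
Discount to today: PV = 20.6250 / (1 + 0.088)^7 = 20.6250 / 1.804689 = 11.43

11.43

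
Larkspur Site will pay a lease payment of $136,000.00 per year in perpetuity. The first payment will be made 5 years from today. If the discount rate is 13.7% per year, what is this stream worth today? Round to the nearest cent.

Value at end of year 4: C / r = $136,000.00 / 0.137 = $992,700.7299
Discount to today: PV = $992,700.7299 / (1 + 0.137)^4 = $992,700.7299 / 1.671252 = $593,986.37

$593986.37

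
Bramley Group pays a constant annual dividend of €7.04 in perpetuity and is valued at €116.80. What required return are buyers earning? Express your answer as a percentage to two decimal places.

P = C/r ⇒ r = C/P = €7.04/€116.80 = 0.060274

6.03%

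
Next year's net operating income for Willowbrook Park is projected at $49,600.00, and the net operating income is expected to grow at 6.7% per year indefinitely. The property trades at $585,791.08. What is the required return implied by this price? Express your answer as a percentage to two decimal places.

15.17%

P = D₁/(r − g) ⇒ r = D₁/P + g = $49,600.0000/$585,791.08 + 0.067 = 0.084672 + 0.067 = 0.151672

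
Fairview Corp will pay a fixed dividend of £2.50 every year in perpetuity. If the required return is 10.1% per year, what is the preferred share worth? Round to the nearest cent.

Level perpetuity: PV = C / r = £2.50 / 0.101 = £24.75

£24.75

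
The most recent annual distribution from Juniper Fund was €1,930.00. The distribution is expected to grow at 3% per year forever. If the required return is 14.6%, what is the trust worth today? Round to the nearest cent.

€17137.07

D₁ = D₀ × (1 + g) = €1,930.00 × 1.03 = €1,987.9000
Growing perpetuity: P = D₁ / (r − g) = €1,987.9000 / (0.146 − 0.03) = €17,137.07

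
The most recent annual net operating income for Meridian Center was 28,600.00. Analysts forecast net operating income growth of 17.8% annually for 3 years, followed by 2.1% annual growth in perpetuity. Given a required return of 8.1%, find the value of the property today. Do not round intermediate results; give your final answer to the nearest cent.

731934.91

D_1 = 33690.80000
D_2 = 39687.76240
D_3 = 46752.18411
Terminal value at year 3: TV = D_3×(1+g_2)/(r−g_2) = 47733.97997/0.06 = 795566.33289
P_0 = D_1/(1+r)^1 + D_2/(1+r)^2 + D_3/(1+r)^3 + TV/(1+r)^3
    = 31166.32747 + 33962.93595 + 37010.48895 + 629795.15359 = 731934.90597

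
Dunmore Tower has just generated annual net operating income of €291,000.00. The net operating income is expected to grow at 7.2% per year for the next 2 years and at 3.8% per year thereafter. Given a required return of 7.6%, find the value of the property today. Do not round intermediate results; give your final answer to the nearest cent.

€8468663.67

D_1 = 311952.00000
D_2 = 334412.54400
Terminal value at year 2: TV = D_2×(1+g_2)/(r−g_2) = 347120.22067/0.038 = 9134742.64926
P_0 = D_1/(1+r)^1 + D_2/(1+r)^2 + TV/(1+r)^2
    = 289918.21561 + 288840.45273 + 7889904.99826 = 8468663.66660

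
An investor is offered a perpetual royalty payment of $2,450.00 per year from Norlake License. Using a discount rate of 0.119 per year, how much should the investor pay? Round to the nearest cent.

Level perpetuity: PV = C / r = $2,450.00 / 0.119 = $20,588.24

$20588.24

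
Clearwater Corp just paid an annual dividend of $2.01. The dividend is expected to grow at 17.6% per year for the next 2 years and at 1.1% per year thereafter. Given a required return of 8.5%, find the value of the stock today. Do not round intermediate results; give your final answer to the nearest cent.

D_1 = 2.36376
D_2 = 2.77978
Terminal value at year 2: TV = D_2×(1+g_2)/(r−g_2) = 2.81036/0.074 = 37.97783
P_0 = D_1/(1+r)^1 + D_2/(1+r)^2 + TV/(1+r)^2
    = 2.17858 + 2.36130 + 32.26047 = 36.80035

$36.80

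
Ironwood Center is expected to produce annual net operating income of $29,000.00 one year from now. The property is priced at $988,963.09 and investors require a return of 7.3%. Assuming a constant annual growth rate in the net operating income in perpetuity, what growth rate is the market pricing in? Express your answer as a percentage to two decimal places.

4.37%

P = D₁/(r−g) ⇒ g = r − D₁/P = 0.073 − $29,000.00/$988,963.09 = 0.043676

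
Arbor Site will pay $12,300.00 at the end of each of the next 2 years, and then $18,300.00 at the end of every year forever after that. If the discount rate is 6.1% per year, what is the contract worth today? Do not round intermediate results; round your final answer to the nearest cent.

PV of 2-year annuity: $12,300.00 × [1 − (1+0.061)^−2] / 0.061 = 22519.16772
Perpetuity value at year 2: $18,300.00 / 0.061 = 300000.00000
PV of perpetuity: 300000.00000 / (1+0.061)^2 = 266495.87242
Total PV = 22519.16772 + 266495.87242 = 289015.04014

$289015.04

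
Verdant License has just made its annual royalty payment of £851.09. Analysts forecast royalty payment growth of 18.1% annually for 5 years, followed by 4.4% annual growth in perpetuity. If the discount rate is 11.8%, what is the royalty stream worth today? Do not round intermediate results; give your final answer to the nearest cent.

D_1 = 1005.13729
D_2 = 1187.06714
D_3 = 1401.92629
D_4 = 1655.67495
D_5 = 1955.35212
Terminal value at year 5: TV = D_5×(1+g_2)/(r−g_2) = 2041.38761/0.074 = 27586.31905
P_0 = D_1/(1+r)^1 + D_2/(1+r)^2 + D_3/(1+r)^3 + D_4/(1+r)^4 + D_5/(1+r)^5 + TV/(1+r)^5
    = 899.04945 + 949.71145 + 1003.22829 + 1059.76083 + 1119.47902 + 15793.73101 = 20824.96005

£20824.96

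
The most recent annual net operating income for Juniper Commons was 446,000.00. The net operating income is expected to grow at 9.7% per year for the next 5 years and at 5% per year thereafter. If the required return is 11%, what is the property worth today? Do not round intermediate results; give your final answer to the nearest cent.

9511392.92

D_1 = 489262.00000
D_2 = 536720.41400
D_3 = 588782.29416
D_4 = 645894.17669
D_5 = 708545.91183
Terminal value at year 5: TV = D_5×(1+g_2)/(r−g_2) = 743973.20742/0.06 = 12399553.45703
P_0 = D_1/(1+r)^1 + D_2/(1+r)^2 + D_3/(1+r)^3 + D_4/(1+r)^4 + D_5/(1+r)^5 + TV/(1+r)^5
    = 440776.57658 + 435614.32838 + 430512.53895 + 425470.50021 + 420487.51237 + 7358531.46641 = 9511392.92289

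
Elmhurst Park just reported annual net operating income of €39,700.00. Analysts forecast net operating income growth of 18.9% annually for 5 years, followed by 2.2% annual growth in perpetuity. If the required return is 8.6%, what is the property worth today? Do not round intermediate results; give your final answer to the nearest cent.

€1259939.42

D_1 = 47203.30000
D_2 = 56124.72370
D_3 = 66732.29648
D_4 = 79344.70051
D_5 = 94340.84891
Terminal value at year 5: TV = D_5×(1+g_2)/(r−g_2) = 96416.34759/0.064 = 1506505.43105
P_0 = D_1/(1+r)^1 + D_2/(1+r)^2 + D_3/(1+r)^3 + D_4/(1+r)^4 + D_5/(1+r)^5 + TV/(1+r)^5
    = 43465.28545 + 47587.68361 + 52101.06428 + 57042.50961 + 62452.61871 + 997290.25510 = 1259939.41677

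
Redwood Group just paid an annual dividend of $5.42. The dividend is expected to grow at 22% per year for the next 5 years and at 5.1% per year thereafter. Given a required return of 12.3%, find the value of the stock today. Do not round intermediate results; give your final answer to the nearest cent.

$154.71

D_1 = 6.61240
D_2 = 8.06713
D_3 = 9.84190
D_4 = 12.00711
D_5 = 14.64868
Terminal value at year 5: TV = D_5×(1+g_2)/(r−g_2) = 15.39576/0.072 = 213.83001
P_0 = D_1/(1+r)^1 + D_2/(1+r)^2 + D_3/(1+r)^3 + D_4/(1+r)^4 + D_5/(1+r)^5 + TV/(1+r)^5
    = 5.88816 + 6.39675 + 6.94928 + 7.54952 + 8.20162 + 119.72087 = 154.70620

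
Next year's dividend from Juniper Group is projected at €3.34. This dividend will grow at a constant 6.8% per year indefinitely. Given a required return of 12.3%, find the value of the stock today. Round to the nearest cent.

€60.73

Growing perpetuity: P = D₁ / (r − g) = €3.3400 / (0.123 − 0.068) = €60.73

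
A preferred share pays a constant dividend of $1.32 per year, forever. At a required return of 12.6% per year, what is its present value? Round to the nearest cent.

$10.48

Level perpetuity: PV = C / r = $1.32 / 0.126 = $10.48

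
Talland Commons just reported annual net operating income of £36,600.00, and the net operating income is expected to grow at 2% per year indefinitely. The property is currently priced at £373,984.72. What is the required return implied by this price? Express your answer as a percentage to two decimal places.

D₁ = £36,600.00 × 1.02 = £37,332.0000
P = D₁/(r − g) ⇒ r = D₁/P + g = £37,332.0000/£373,984.72 + 0.02 = 0.099822 + 0.02 = 0.119822

11.98%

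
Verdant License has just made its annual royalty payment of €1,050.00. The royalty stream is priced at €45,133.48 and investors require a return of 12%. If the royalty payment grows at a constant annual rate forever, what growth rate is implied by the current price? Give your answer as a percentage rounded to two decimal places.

9.45%

P = D₀(1+g)/(r−g) ⇒ P(r−g) = D₀(1+g) ⇒ g(P+D₀) = P·r − D₀
g = (P·r − D₀)/(P + D₀) = (€45,133.48×0.12 − €1,050.00) / (€45,133.48 + €1,050.00) = 0.094536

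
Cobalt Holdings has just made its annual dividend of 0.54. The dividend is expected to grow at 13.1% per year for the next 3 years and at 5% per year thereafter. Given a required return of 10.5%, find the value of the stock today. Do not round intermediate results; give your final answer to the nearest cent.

D_1 = 0.61074
D_2 = 0.69075
D_3 = 0.78123
Terminal value at year 3: TV = D_3×(1+g_2)/(r−g_2) = 0.82030/0.055 = 14.91448
P_0 = D_1/(1+r)^1 + D_2/(1+r)^2 + D_3/(1+r)^3 + TV/(1+r)^3
    = 0.55271 + 0.56571 + 0.57902 + 11.05405 = 12.75149

12.75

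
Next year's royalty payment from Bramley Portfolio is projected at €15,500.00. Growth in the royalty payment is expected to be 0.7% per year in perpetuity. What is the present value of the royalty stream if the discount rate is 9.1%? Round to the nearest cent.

Growing perpetuity: P = D₁ / (r − g) = €15,500.0000 / (0.091 − 0.007) = €184,523.81

€184523.81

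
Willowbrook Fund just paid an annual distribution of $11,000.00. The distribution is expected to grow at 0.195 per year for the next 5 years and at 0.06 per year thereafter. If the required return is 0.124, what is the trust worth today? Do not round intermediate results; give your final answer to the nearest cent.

D_1 = 13145.00000
D_2 = 15708.27500
D_3 = 18771.38862
D_4 = 22431.80941
D_5 = 26806.01224
Terminal value at year 5: TV = D_5×(1+g_2)/(r−g_2) = 28414.37298/0.064 = 443974.57775
P_0 = D_1/(1+r)^1 + D_2/(1+r)^2 + D_3/(1+r)^3 + D_4/(1+r)^4 + D_5/(1+r)^5 + TV/(1+r)^5
    = 11694.83986 + 12433.57085 + 13218.96544 + 14053.97127 + 14941.72212 + 247472.27267 = 313815.34221

$313815.34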